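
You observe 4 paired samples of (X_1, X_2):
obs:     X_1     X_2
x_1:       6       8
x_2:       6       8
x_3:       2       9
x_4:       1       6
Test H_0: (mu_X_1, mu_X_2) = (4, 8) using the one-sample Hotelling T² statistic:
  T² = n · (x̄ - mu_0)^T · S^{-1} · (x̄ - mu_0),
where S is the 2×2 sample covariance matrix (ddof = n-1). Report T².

Step 1 — sample mean vector:
  mean(X_1) = (6 + 6 + 2 + 1) / 4 = 15/4 = 3.75
  mean(X_2) = (8 + 8 + 9 + 6) / 4 = 31/4 = 7.75
  x̄ = (3.75, 7.75),  deviation x̄ - mu_0 = (3.75, 7.75) - (4, 8) = (-0.25, -0.25).

Step 2 — sample covariance matrix, S[i,j] = (1/(n-1)) · Σ_k (x_{k,i} - mean_i) · (x_{k,j} - mean_j), divisor n-1 = 3:
  S[X_1,X_1] = ((2.25)·(2.25) + (2.25)·(2.25) + (-1.75)·(-1.75) + (-2.75)·(-2.75)) / 3 = 20.75/3 = 6.9167
  S[X_1,X_2] = ((2.25)·(0.25) + (2.25)·(0.25) + (-1.75)·(1.25) + (-2.75)·(-1.75)) / 3 = 3.75/3 = 1.25
  S[X_2,X_2] = ((0.25)·(0.25) + (0.25)·(0.25) + (1.25)·(1.25) + (-1.75)·(-1.75)) / 3 = 4.75/3 = 1.5833
  S = [[6.9167, 1.25],
 [1.25, 1.5833]].

Step 3 — invert S. det(S) = 6.9167·1.5833 - (1.25)² = 9.3889.
  S^{-1} = (1/det) · [[d, -b], [-b, a]] = [[0.1686, -0.1331],
 [-0.1331, 0.7367]].

Step 4 — quadratic form (x̄ - mu_0)^T · S^{-1} · (x̄ - mu_0):
  S^{-1} · (x̄ - mu_0) = (-0.0089, -0.1509),
  (x̄ - mu_0)^T · [...] = (-0.25)·(-0.0089) + (-0.25)·(-0.1509) = 0.0399.

Step 5 — scale by n: T² = 4 · 0.0399 = 0.1598.

T² ≈ 0.1598


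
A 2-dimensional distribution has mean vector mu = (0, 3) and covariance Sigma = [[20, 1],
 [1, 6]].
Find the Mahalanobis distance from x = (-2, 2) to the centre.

Step 1 — centre the observation: (x - mu) = (-2, -1).

Step 2 — invert Sigma. det(Sigma) = 20·6 - (1)² = 119.
  Sigma^{-1} = (1/det) · [[d, -b], [-b, a]] = [[0.0504, -0.0084],
 [-0.0084, 0.1681]].

Step 3 — form the quadratic (x - mu)^T · Sigma^{-1} · (x - mu):
  Sigma^{-1} · (x - mu) = (-0.0924, -0.1513).
  (x - mu)^T · [Sigma^{-1} · (x - mu)] = (-2)·(-0.0924) + (-1)·(-0.1513) = 0.3361.

Step 4 — take square root: d = √(0.3361) ≈ 0.5798.

d(x, mu) = √(0.3361) ≈ 0.5798


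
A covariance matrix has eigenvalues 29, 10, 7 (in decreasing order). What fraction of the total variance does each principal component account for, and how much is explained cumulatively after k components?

Step 1 — total variance = trace(Sigma) = Σ λ_i = 29 + 10 + 7 = 46.

Step 2 — fraction explained by component i = λ_i / Σ λ:
  PC1: 29/46 = 0.6304
  PC2: 10/46 = 0.2174
  PC3: 7/46 = 0.1522

Step 3 — cumulative fraction after k components = (λ_1 + ... + λ_k) / Σ λ:
  k = 1: 29/46 = 0.6304
  k = 2: (29 + 10)/46 = 39/46 = 0.8478
  k = 3: (29 + 10 + 7)/46 = 46/46 = 1

Summary (fraction, with percent):

explained: PC1 0.6304 (63.04%), PC2 0.2174 (21.74%), PC3 0.1522 (15.22%);  cumulative: 0.6304, 0.8478, 1


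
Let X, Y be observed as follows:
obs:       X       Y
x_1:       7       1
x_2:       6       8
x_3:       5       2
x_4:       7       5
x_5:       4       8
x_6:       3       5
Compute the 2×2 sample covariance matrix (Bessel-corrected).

Step 1 — column means:
  mean(X) = (7 + 6 + 5 + 7 + 4 + 3) / 6 = 32/6 = 5.3333
  mean(Y) = (1 + 8 + 2 + 5 + 8 + 5) / 6 = 29/6 = 4.8333

Step 2 — sample covariance S[i,j] = (1/(n-1)) · Σ_k (x_{k,i} - mean_i) · (x_{k,j} - mean_j), with n-1 = 5.
  S[X,X] = ((1.6667)·(1.6667) + (0.6667)·(0.6667) + (-0.3333)·(-0.3333) + (1.6667)·(1.6667) + (-1.3333)·(-1.3333) + (-2.3333)·(-2.3333)) / 5 = 13.3333/5 = 2.6667
  S[X,Y] = ((1.6667)·(-3.8333) + (0.6667)·(3.1667) + (-0.3333)·(-2.8333) + (1.6667)·(0.1667) + (-1.3333)·(3.1667) + (-2.3333)·(0.1667)) / 5 = -7.6667/5 = -1.5333
  S[Y,Y] = ((-3.8333)·(-3.8333) + (3.1667)·(3.1667) + (-2.8333)·(-2.8333) + (0.1667)·(0.1667) + (3.1667)·(3.1667) + (0.1667)·(0.1667)) / 5 = 42.8333/5 = 8.5667

S is symmetric (S[j,i] = S[i,j]). Assembling:

S = [[2.6667, -1.5333],
 [-1.5333, 8.5667]]


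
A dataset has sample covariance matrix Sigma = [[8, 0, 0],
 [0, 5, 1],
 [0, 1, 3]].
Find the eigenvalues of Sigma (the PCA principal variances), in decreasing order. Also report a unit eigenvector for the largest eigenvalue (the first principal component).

Step 1 — characteristic polynomial p(λ) = det(λI - Sigma) = λ³ - tr·λ² + c_1·λ - det, where tr = trace, c_1 = sum of the principal 2×2 minors, det = det(Sigma):
  tr = 8 + 5 + 3 = 16,
  c_1 = (8·5 - (0)²) + (8·3 - (0)²) + (5·3 - (1)²) = 40 + 24 + 14 = 78,
  det = 8·(5·3 - (1)²) - (0)·((0)·3 - (1)·(0)) + (0)·((0)·(1) - 5·(0)) = 8·(14) - (0)·(0) + (0)·(0) = 112.
  So p(λ) = λ³ - 16λ² + 78λ - 112.
Step 2 — look for an integer root (rational root theorem: any rational root is an integer divisor of 112). Testing λ = 8:
  p(8) = 512 - 1024 + 624 - 112 = 0  ✓
  Dividing out (λ - 8): p(λ) = (λ - 8)(λ² - 8λ + 14).
Step 3 — remaining eigenvalues from the quadratic λ² - 8λ + 14 = 0:
  Δ = 8² - 4·14 = 64 - 56 = 8,  λ = (8 ± √8)/2 = (8 ± 2.8284)/2 ≈ 5.4142 or 2.5858.
  Sorted: λ_1 = 8,  λ_2 = 5.4142,  λ_3 = 2.5858  (check: sum = 16 = tr ✓).

Step 4 — unit eigenvector for λ_1 = 8: v spans the null space of (Sigma - λ_1 I), whose rows are
  r_1 = (0, 0, 0),  r_2 = (0, -3, 1),  r_3 = (0, 1, -5).
  v is orthogonal to every row, so take v ∝ r_2 × r_3 = ((-3)·(-5) - (1)·(1), (1)·(0) - (0)·(-5), (0)·(1) - (-3)·(0)) = (14, 0, 0).
  Rescale (divide by 14): u = (1, 0, 0).
  ||u|| = √((1)² + (0)² + (0)²) = √(1) = 1,  v_1 = u/||u|| ≈ (1, 0, 0) (||v_1|| = 1).

λ_1 = 8,  λ_2 = 5.4142,  λ_3 = 2.5858;  v_1 ≈ (1, 0, 0)


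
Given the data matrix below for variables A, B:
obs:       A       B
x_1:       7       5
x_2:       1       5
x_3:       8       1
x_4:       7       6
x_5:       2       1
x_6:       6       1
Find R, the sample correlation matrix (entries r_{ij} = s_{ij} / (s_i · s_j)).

Step 1 — column means:
  mean(A) = (7 + 1 + 8 + 7 + 2 + 6) / 6 = 31/6 = 5.1667
  mean(B) = (5 + 5 + 1 + 6 + 1 + 1) / 6 = 19/6 = 3.1667

Step 2 — sample variances and covariances s[i,j] = (1/(n-1)) · Σ_k (x_{k,i} - mean_i) · (x_{k,j} - mean_j), with n-1 = 5:
  s[A,A] = ((1.8333)·(1.8333) + (-4.1667)·(-4.1667) + (2.8333)·(2.8333) + (1.8333)·(1.8333) + (-3.1667)·(-3.1667) + (0.8333)·(0.8333)) / 5 = 42.8333/5 = 8.5667
  s[A,B] = ((1.8333)·(1.8333) + (-4.1667)·(1.8333) + (2.8333)·(-2.1667) + (1.8333)·(2.8333) + (-3.1667)·(-2.1667) + (0.8333)·(-2.1667)) / 5 = -0.1667/5 = -0.0333
  s[B,B] = ((1.8333)·(1.8333) + (1.8333)·(1.8333) + (-2.1667)·(-2.1667) + (2.8333)·(2.8333) + (-2.1667)·(-2.1667) + (-2.1667)·(-2.1667)) / 5 = 28.8333/5 = 5.7667
  Sample standard deviations s_i = √(s[i,i]):
  s(A) = √(8.5667) = 2.9269
  s(B) = √(5.7667) = 2.4014

Step 3 — r_{ij} = s_{ij} / (s_i · s_j):
  r[A,A] = 1 (diagonal).
  r[A,B] = -0.0333 / (2.9269 · 2.4014) = -0.0333 / 7.0286 = -0.0047
  r[B,B] = 1 (diagonal).

R is symmetric with unit diagonal. Assembling:

R = [[1, -0.0047],
 [-0.0047, 1]]


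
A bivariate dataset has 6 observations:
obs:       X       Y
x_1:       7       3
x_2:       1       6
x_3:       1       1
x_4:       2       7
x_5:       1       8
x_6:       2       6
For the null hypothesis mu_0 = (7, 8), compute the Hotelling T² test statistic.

Step 1 — sample mean vector:
  mean(X) = (7 + 1 + 1 + 2 + 1 + 2) / 6 = 14/6 = 2.3333
  mean(Y) = (3 + 6 + 1 + 7 + 8 + 6) / 6 = 31/6 = 5.1667
  x̄ = (2.3333, 5.1667),  deviation x̄ - mu_0 = (2.3333, 5.1667) - (7, 8) = (-4.6667, -2.8333).

Step 2 — sample covariance matrix, S[i,j] = (1/(n-1)) · Σ_k (x_{k,i} - mean_i) · (x_{k,j} - mean_j), divisor n-1 = 5:
  S[X,X] = ((4.6667)·(4.6667) + (-1.3333)·(-1.3333) + (-1.3333)·(-1.3333) + (-0.3333)·(-0.3333) + (-1.3333)·(-1.3333) + (-0.3333)·(-0.3333)) / 5 = 27.3333/5 = 5.4667
  S[X,Y] = ((4.6667)·(-2.1667) + (-1.3333)·(0.8333) + (-1.3333)·(-4.1667) + (-0.3333)·(1.8333) + (-1.3333)·(2.8333) + (-0.3333)·(0.8333)) / 5 = -10.3333/5 = -2.0667
  S[Y,Y] = ((-2.1667)·(-2.1667) + (0.8333)·(0.8333) + (-4.1667)·(-4.1667) + (1.8333)·(1.8333) + (2.8333)·(2.8333) + (0.8333)·(0.8333)) / 5 = 34.8333/5 = 6.9667
  S = [[5.4667, -2.0667],
 [-2.0667, 6.9667]].

Step 3 — invert S. det(S) = 5.4667·6.9667 - (-2.0667)² = 33.8133.
  S^{-1} = (1/det) · [[d, -b], [-b, a]] = [[0.206, 0.0611],
 [0.0611, 0.1617]].

Step 4 — quadratic form (x̄ - mu_0)^T · S^{-1} · (x̄ - mu_0):
  S^{-1} · (x̄ - mu_0) = (-1.1347, -0.7433),
  (x̄ - mu_0)^T · [...] = (-4.6667)·(-1.1347) + (-2.8333)·(-0.7433) = 7.4011.

Step 5 — scale by n: T² = 6 · 7.4011 = 44.4065.

T² ≈ 44.4065


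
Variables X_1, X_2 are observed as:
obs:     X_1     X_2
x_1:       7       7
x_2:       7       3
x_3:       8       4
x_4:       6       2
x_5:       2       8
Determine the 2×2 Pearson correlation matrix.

Step 1 — column means:
  mean(X_1) = (7 + 7 + 8 + 6 + 2) / 5 = 30/5 = 6
  mean(X_2) = (7 + 3 + 4 + 2 + 8) / 5 = 24/5 = 4.8

Step 2 — sample variances and covariances s[i,j] = (1/(n-1)) · Σ_k (x_{k,i} - mean_i) · (x_{k,j} - mean_j), with n-1 = 4:
  s[X_1,X_1] = ((1)·(1) + (1)·(1) + (2)·(2) + (0)·(0) + (-4)·(-4)) / 4 = 22/4 = 5.5
  s[X_1,X_2] = ((1)·(2.2) + (1)·(-1.8) + (2)·(-0.8) + (0)·(-2.8) + (-4)·(3.2)) / 4 = -14/4 = -3.5
  s[X_2,X_2] = ((2.2)·(2.2) + (-1.8)·(-1.8) + (-0.8)·(-0.8) + (-2.8)·(-2.8) + (3.2)·(3.2)) / 4 = 26.8/4 = 6.7
  Sample standard deviations s_i = √(s[i,i]):
  s(X_1) = √(5.5) = 2.3452
  s(X_2) = √(6.7) = 2.5884

Step 3 — r_{ij} = s_{ij} / (s_i · s_j):
  r[X_1,X_1] = 1 (diagonal).
  r[X_1,X_2] = -3.5 / (2.3452 · 2.5884) = -3.5 / 6.0704 = -0.5766
  r[X_2,X_2] = 1 (diagonal).

R is symmetric with unit diagonal. Assembling:

R = [[1, -0.5766],
 [-0.5766, 1]]


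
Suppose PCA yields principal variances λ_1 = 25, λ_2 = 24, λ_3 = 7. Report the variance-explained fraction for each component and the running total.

Step 1 — total variance = trace(Sigma) = Σ λ_i = 25 + 24 + 7 = 56.

Step 2 — fraction explained by component i = λ_i / Σ λ:
  PC1: 25/56 = 0.4464
  PC2: 24/56 = 0.4286
  PC3: 7/56 = 0.125

Step 3 — cumulative fraction after k components = (λ_1 + ... + λ_k) / Σ λ:
  k = 1: 25/56 = 0.4464
  k = 2: (25 + 24)/56 = 49/56 = 0.875
  k = 3: (25 + 24 + 7)/56 = 56/56 = 1

Summary (fraction, with percent):

explained: PC1 0.4464 (44.64%), PC2 0.4286 (42.86%), PC3 0.125 (12.5%);  cumulative: 0.4464, 0.875, 1


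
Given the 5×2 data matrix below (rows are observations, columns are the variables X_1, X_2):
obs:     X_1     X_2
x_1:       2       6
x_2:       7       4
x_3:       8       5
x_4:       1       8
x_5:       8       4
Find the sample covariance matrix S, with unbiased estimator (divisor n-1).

Step 1 — column means:
  mean(X_1) = (2 + 7 + 8 + 1 + 8) / 5 = 26/5 = 5.2
  mean(X_2) = (6 + 4 + 5 + 8 + 4) / 5 = 27/5 = 5.4

Step 2 — sample covariance S[i,j] = (1/(n-1)) · Σ_k (x_{k,i} - mean_i) · (x_{k,j} - mean_j), with n-1 = 4.
  S[X_1,X_1] = ((-3.2)·(-3.2) + (1.8)·(1.8) + (2.8)·(2.8) + (-4.2)·(-4.2) + (2.8)·(2.8)) / 4 = 46.8/4 = 11.7
  S[X_1,X_2] = ((-3.2)·(0.6) + (1.8)·(-1.4) + (2.8)·(-0.4) + (-4.2)·(2.6) + (2.8)·(-1.4)) / 4 = -20.4/4 = -5.1
  S[X_2,X_2] = ((0.6)·(0.6) + (-1.4)·(-1.4) + (-0.4)·(-0.4) + (2.6)·(2.6) + (-1.4)·(-1.4)) / 4 = 11.2/4 = 2.8

S is symmetric (S[j,i] = S[i,j]). Assembling:

S = [[11.7, -5.1],
 [-5.1, 2.8]]


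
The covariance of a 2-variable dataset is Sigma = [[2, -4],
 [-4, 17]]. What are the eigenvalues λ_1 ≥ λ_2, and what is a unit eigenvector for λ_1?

Step 1 — characteristic polynomial of 2×2 Sigma:
  det(Sigma - λI) = λ² - trace · λ + det = 0.
  trace = 2 + 17 = 19, det = 2·17 - (-4)² = 18.
Step 2 — discriminant:
  Δ = trace² - 4·det = 361 - 72 = 289.
Step 3 — eigenvalues:
  λ = (trace ± √Δ)/2 = (19 ± 17)/2,
  λ_1 = 18,  λ_2 = 1.

Step 4 — unit eigenvector for λ_1: solve (Sigma - λ_1 I)v = 0. First row:
  (2 - 18)·v_x + (-4)·v_y = 0, i.e. (-16)·v_x + (-4)·v_y = 0,
  so v ∝ (b, λ_1 - a) = (-4, 16); multiply by -1 so the first entry is positive: u = (4, -16).
  ||u|| = √((4)² + (-16)²) = √(272) ≈ 16.4924,
  v_1 = u/||u|| ≈ (0.2425, -0.9701) (||v_1|| = 1).

λ_1 = 18,  λ_2 = 1;  v_1 ≈ (0.2425, -0.9701)


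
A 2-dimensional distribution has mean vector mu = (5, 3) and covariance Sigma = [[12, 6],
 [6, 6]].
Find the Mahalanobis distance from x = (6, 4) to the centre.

Step 1 — centre the observation: (x - mu) = (1, 1).

Step 2 — invert Sigma. det(Sigma) = 12·6 - (6)² = 36.
  Sigma^{-1} = (1/det) · [[d, -b], [-b, a]] = [[0.1667, -0.1667],
 [-0.1667, 0.3333]].

Step 3 — form the quadratic (x - mu)^T · Sigma^{-1} · (x - mu):
  Sigma^{-1} · (x - mu) = (0, 0.1667).
  (x - mu)^T · [Sigma^{-1} · (x - mu)] = (1)·(0) + (1)·(0.1667) = 0.1667.

Step 4 — take square root: d = √(0.1667) ≈ 0.4082.

d(x, mu) = √(0.1667) ≈ 0.4082


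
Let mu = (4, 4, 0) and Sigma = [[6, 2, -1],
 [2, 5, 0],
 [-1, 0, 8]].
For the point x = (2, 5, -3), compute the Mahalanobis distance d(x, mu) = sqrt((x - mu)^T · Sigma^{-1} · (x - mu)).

Step 1 — centre the observation: (x - mu) = (-2, 1, -3).

Step 2 — invert Sigma (cofactor / det for 3×3, or solve directly):
  Sigma^{-1} = [[0.197, -0.0788, 0.0246],
 [-0.0788, 0.2315, -0.0099],
 [0.0246, -0.0099, 0.1281]].

Step 3 — form the quadratic (x - mu)^T · Sigma^{-1} · (x - mu):
  Sigma^{-1} · (x - mu) = (-0.5468, 0.4187, -0.4433).
  (x - mu)^T · [Sigma^{-1} · (x - mu)] = (-2)·(-0.5468) + (1)·(0.4187) + (-3)·(-0.4433) = 2.8424.

Step 4 — take square root: d = √(2.8424) ≈ 1.6859.

d(x, mu) = √(2.8424) ≈ 1.6859


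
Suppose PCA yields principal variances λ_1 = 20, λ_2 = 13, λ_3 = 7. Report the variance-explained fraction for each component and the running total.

Step 1 — total variance = trace(Sigma) = Σ λ_i = 20 + 13 + 7 = 40.

Step 2 — fraction explained by component i = λ_i / Σ λ:
  PC1: 20/40 = 0.5
  PC2: 13/40 = 0.325
  PC3: 7/40 = 0.175

Step 3 — cumulative fraction after k components = (λ_1 + ... + λ_k) / Σ λ:
  k = 1: 20/40 = 0.5
  k = 2: (20 + 13)/40 = 33/40 = 0.825
  k = 3: (20 + 13 + 7)/40 = 40/40 = 1

Summary (fraction, with percent):

explained: PC1 0.5 (50%), PC2 0.325 (32.5%), PC3 0.175 (17.5%);  cumulative: 0.5, 0.825, 1


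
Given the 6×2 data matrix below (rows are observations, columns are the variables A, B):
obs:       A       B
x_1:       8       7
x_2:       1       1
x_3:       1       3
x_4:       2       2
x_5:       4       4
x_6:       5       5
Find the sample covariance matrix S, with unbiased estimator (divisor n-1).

Step 1 — column means:
  mean(A) = (8 + 1 + 1 + 2 + 4 + 5) / 6 = 21/6 = 3.5
  mean(B) = (7 + 1 + 3 + 2 + 4 + 5) / 6 = 22/6 = 3.6667

Step 2 — sample covariance S[i,j] = (1/(n-1)) · Σ_k (x_{k,i} - mean_i) · (x_{k,j} - mean_j), with n-1 = 5.
  S[A,A] = ((4.5)·(4.5) + (-2.5)·(-2.5) + (-2.5)·(-2.5) + (-1.5)·(-1.5) + (0.5)·(0.5) + (1.5)·(1.5)) / 5 = 37.5/5 = 7.5
  S[A,B] = ((4.5)·(3.3333) + (-2.5)·(-2.6667) + (-2.5)·(-0.6667) + (-1.5)·(-1.6667) + (0.5)·(0.3333) + (1.5)·(1.3333)) / 5 = 28/5 = 5.6
  S[B,B] = ((3.3333)·(3.3333) + (-2.6667)·(-2.6667) + (-0.6667)·(-0.6667) + (-1.6667)·(-1.6667) + (0.3333)·(0.3333) + (1.3333)·(1.3333)) / 5 = 23.3333/5 = 4.6667

S is symmetric (S[j,i] = S[i,j]). Assembling:

S = [[7.5, 5.6],
 [5.6, 4.6667]]


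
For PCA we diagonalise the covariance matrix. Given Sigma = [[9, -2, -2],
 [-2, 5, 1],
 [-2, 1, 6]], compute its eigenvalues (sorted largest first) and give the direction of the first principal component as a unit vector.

Step 1 — characteristic polynomial p(λ) = det(λI - Sigma) = λ³ - tr·λ² + c_1·λ - det, where tr = trace, c_1 = sum of the principal 2×2 minors, det = det(Sigma):
  tr = 9 + 5 + 6 = 20,
  c_1 = (9·5 - (-2)²) + (9·6 - (-2)²) + (5·6 - (1)²) = 41 + 50 + 29 = 120,
  det = 9·(5·6 - (1)²) - (-2)·((-2)·6 - (1)·(-2)) + (-2)·((-2)·(1) - 5·(-2)) = 9·(29) - (-2)·(-10) + (-2)·(8) = 225.
  So p(λ) = λ³ - 20λ² + 120λ - 225.
Step 2 — look for an integer root (rational root theorem: any rational root is an integer divisor of 225). Testing λ = 5:
  p(5) = 125 - 500 + 600 - 225 = 0  ✓
  Dividing out (λ - 5): p(λ) = (λ - 5)(λ² - 15λ + 45).
Step 3 — remaining eigenvalues from the quadratic λ² - 15λ + 45 = 0:
  Δ = 15² - 4·45 = 225 - 180 = 45,  λ = (15 ± √45)/2 = (15 ± 6.7082)/2 ≈ 10.8541 or 4.1459.
  Sorted: λ_1 = 10.8541,  λ_2 = 5,  λ_3 = 4.1459  (check: sum = 20 = tr ✓).

Step 4 — unit eigenvector for λ_1 ≈ 10.8541: v spans the null space of (Sigma - λ_1 I), whose rows are
  r_1 = (-1.8541, -2, -2),  r_2 = (-2, -5.8541, 1),  r_3 = (-2, 1, -4.8541).
  v is orthogonal to every row, so take v ∝ r_1 × r_2 = ((-2)·(1) - (-2)·(-5.8541), (-2)·(-2) - (-1.8541)·(1), (-1.8541)·(-5.8541) - (-2)·(-2)) ≈ (-13.7082, 5.8541, 6.8541).
  Rescale (multiply by -1 so the first nonzero entry is positive): u = (13.7082, -5.8541, -6.8541).
  ||u|| = √((13.7082)² + (-5.8541)² + (-6.8541)²) = √(269.1641) ≈ 16.4062,  v_1 = u/||u|| ≈ (0.8355, -0.3568, -0.4178) (||v_1|| = 1).

λ_1 = 10.8541,  λ_2 = 5,  λ_3 = 4.1459;  v_1 ≈ (0.8355, -0.3568, -0.4178)


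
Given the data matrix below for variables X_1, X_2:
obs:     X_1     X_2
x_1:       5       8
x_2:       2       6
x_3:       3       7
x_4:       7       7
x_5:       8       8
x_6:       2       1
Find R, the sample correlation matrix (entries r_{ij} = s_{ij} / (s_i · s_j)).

Step 1 — column means:
  mean(X_1) = (5 + 2 + 3 + 7 + 8 + 2) / 6 = 27/6 = 4.5
  mean(X_2) = (8 + 6 + 7 + 7 + 8 + 1) / 6 = 37/6 = 6.1667

Step 2 — sample variances and covariances s[i,j] = (1/(n-1)) · Σ_k (x_{k,i} - mean_i) · (x_{k,j} - mean_j), with n-1 = 5:
  s[X_1,X_1] = ((0.5)·(0.5) + (-2.5)·(-2.5) + (-1.5)·(-1.5) + (2.5)·(2.5) + (3.5)·(3.5) + (-2.5)·(-2.5)) / 5 = 33.5/5 = 6.7
  s[X_1,X_2] = ((0.5)·(1.8333) + (-2.5)·(-0.1667) + (-1.5)·(0.8333) + (2.5)·(0.8333) + (3.5)·(1.8333) + (-2.5)·(-5.1667)) / 5 = 21.5/5 = 4.3
  s[X_2,X_2] = ((1.8333)·(1.8333) + (-0.1667)·(-0.1667) + (0.8333)·(0.8333) + (0.8333)·(0.8333) + (1.8333)·(1.8333) + (-5.1667)·(-5.1667)) / 5 = 34.8333/5 = 6.9667
  Sample standard deviations s_i = √(s[i,i]):
  s(X_1) = √(6.7) = 2.5884
  s(X_2) = √(6.9667) = 2.6394

Step 3 — r_{ij} = s_{ij} / (s_i · s_j):
  r[X_1,X_1] = 1 (diagonal).
  r[X_1,X_2] = 4.3 / (2.5884 · 2.6394) = 4.3 / 6.832 = 0.6294
  r[X_2,X_2] = 1 (diagonal).

R is symmetric with unit diagonal. Assembling:

R = [[1, 0.6294],
 [0.6294, 1]]


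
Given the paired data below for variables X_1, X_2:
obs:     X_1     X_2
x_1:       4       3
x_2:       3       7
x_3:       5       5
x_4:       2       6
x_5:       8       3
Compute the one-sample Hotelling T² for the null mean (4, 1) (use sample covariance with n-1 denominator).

Step 1 — sample mean vector:
  mean(X_1) = (4 + 3 + 5 + 2 + 8) / 5 = 22/5 = 4.4
  mean(X_2) = (3 + 7 + 5 + 6 + 3) / 5 = 24/5 = 4.8
  x̄ = (4.4, 4.8),  deviation x̄ - mu_0 = (4.4, 4.8) - (4, 1) = (0.4, 3.8).

Step 2 — sample covariance matrix, S[i,j] = (1/(n-1)) · Σ_k (x_{k,i} - mean_i) · (x_{k,j} - mean_j), divisor n-1 = 4:
  S[X_1,X_1] = ((-0.4)·(-0.4) + (-1.4)·(-1.4) + (0.6)·(0.6) + (-2.4)·(-2.4) + (3.6)·(3.6)) / 4 = 21.2/4 = 5.3
  S[X_1,X_2] = ((-0.4)·(-1.8) + (-1.4)·(2.2) + (0.6)·(0.2) + (-2.4)·(1.2) + (3.6)·(-1.8)) / 4 = -11.6/4 = -2.9
  S[X_2,X_2] = ((-1.8)·(-1.8) + (2.2)·(2.2) + (0.2)·(0.2) + (1.2)·(1.2) + (-1.8)·(-1.8)) / 4 = 12.8/4 = 3.2
  S = [[5.3, -2.9],
 [-2.9, 3.2]].

Step 3 — invert S. det(S) = 5.3·3.2 - (-2.9)² = 8.55.
  S^{-1} = (1/det) · [[d, -b], [-b, a]] = [[0.3743, 0.3392],
 [0.3392, 0.6199]].

Step 4 — quadratic form (x̄ - mu_0)^T · S^{-1} · (x̄ - mu_0):
  S^{-1} · (x̄ - mu_0) = (1.4386, 2.4912),
  (x̄ - mu_0)^T · [...] = (0.4)·(1.4386) + (3.8)·(2.4912) = 10.0421.

Step 5 — scale by n: T² = 5 · 10.0421 = 50.2105.

T² ≈ 50.2105


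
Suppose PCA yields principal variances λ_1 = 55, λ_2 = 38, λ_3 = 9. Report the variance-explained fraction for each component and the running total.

Step 1 — total variance = trace(Sigma) = Σ λ_i = 55 + 38 + 9 = 102.

Step 2 — fraction explained by component i = λ_i / Σ λ:
  PC1: 55/102 = 0.5392
  PC2: 38/102 = 0.3725
  PC3: 9/102 = 0.0882

Step 3 — cumulative fraction after k components = (λ_1 + ... + λ_k) / Σ λ:
  k = 1: 55/102 = 0.5392
  k = 2: (55 + 38)/102 = 93/102 = 0.9118
  k = 3: (55 + 38 + 9)/102 = 102/102 = 1

Summary (fraction, with percent):

explained: PC1 0.5392 (53.92%), PC2 0.3725 (37.25%), PC3 0.0882 (8.82%);  cumulative: 0.5392, 0.9118, 1


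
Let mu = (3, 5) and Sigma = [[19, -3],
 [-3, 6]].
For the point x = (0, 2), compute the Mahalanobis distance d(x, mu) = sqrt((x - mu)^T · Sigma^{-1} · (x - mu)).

Step 1 — centre the observation: (x - mu) = (-3, -3).

Step 2 — invert Sigma. det(Sigma) = 19·6 - (-3)² = 105.
  Sigma^{-1} = (1/det) · [[d, -b], [-b, a]] = [[0.0571, 0.0286],
 [0.0286, 0.181]].

Step 3 — form the quadratic (x - mu)^T · Sigma^{-1} · (x - mu):
  Sigma^{-1} · (x - mu) = (-0.2571, -0.6286).
  (x - mu)^T · [Sigma^{-1} · (x - mu)] = (-3)·(-0.2571) + (-3)·(-0.6286) = 2.6571.

Step 4 — take square root: d = √(2.6571) ≈ 1.6301.

d(x, mu) = √(2.6571) ≈ 1.6301


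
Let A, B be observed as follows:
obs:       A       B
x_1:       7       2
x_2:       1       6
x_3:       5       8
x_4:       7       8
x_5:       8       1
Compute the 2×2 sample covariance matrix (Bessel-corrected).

Step 1 — column means:
  mean(A) = (7 + 1 + 5 + 7 + 8) / 5 = 28/5 = 5.6
  mean(B) = (2 + 6 + 8 + 8 + 1) / 5 = 25/5 = 5

Step 2 — sample covariance S[i,j] = (1/(n-1)) · Σ_k (x_{k,i} - mean_i) · (x_{k,j} - mean_j), with n-1 = 4.
  S[A,A] = ((1.4)·(1.4) + (-4.6)·(-4.6) + (-0.6)·(-0.6) + (1.4)·(1.4) + (2.4)·(2.4)) / 4 = 31.2/4 = 7.8
  S[A,B] = ((1.4)·(-3) + (-4.6)·(1) + (-0.6)·(3) + (1.4)·(3) + (2.4)·(-4)) / 4 = -16/4 = -4
  S[B,B] = ((-3)·(-3) + (1)·(1) + (3)·(3) + (3)·(3) + (-4)·(-4)) / 4 = 44/4 = 11

S is symmetric (S[j,i] = S[i,j]). Assembling:

S = [[7.8, -4],
 [-4, 11]]


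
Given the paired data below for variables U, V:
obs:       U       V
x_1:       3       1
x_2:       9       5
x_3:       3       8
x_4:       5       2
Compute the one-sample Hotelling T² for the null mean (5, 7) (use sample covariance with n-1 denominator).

Step 1 — sample mean vector:
  mean(U) = (3 + 9 + 3 + 5) / 4 = 20/4 = 5
  mean(V) = (1 + 5 + 8 + 2) / 4 = 16/4 = 4
  x̄ = (5, 4),  deviation x̄ - mu_0 = (5, 4) - (5, 7) = (0, -3).

Step 2 — sample covariance matrix, S[i,j] = (1/(n-1)) · Σ_k (x_{k,i} - mean_i) · (x_{k,j} - mean_j), divisor n-1 = 3:
  S[U,U] = ((-2)·(-2) + (4)·(4) + (-2)·(-2) + (0)·(0)) / 3 = 24/3 = 8
  S[U,V] = ((-2)·(-3) + (4)·(1) + (-2)·(4) + (0)·(-2)) / 3 = 2/3 = 0.6667
  S[V,V] = ((-3)·(-3) + (1)·(1) + (4)·(4) + (-2)·(-2)) / 3 = 30/3 = 10
  S = [[8, 0.6667],
 [0.6667, 10]].

Step 3 — invert S. det(S) = 8·10 - (0.6667)² = 79.5556.
  S^{-1} = (1/det) · [[d, -b], [-b, a]] = [[0.1257, -0.0084],
 [-0.0084, 0.1006]].

Step 4 — quadratic form (x̄ - mu_0)^T · S^{-1} · (x̄ - mu_0):
  S^{-1} · (x̄ - mu_0) = (0.0251, -0.3017),
  (x̄ - mu_0)^T · [...] = (0)·(0.0251) + (-3)·(-0.3017) = 0.905.

Step 5 — scale by n: T² = 4 · 0.905 = 3.6201.

T² ≈ 3.6201


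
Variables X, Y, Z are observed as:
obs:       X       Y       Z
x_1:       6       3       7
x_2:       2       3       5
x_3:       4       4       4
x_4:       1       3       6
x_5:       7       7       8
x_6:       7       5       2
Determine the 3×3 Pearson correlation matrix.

Step 1 — column means:
  mean(X) = (6 + 2 + 4 + 1 + 7 + 7) / 6 = 27/6 = 4.5
  mean(Y) = (3 + 3 + 4 + 3 + 7 + 5) / 6 = 25/6 = 4.1667
  mean(Z) = (7 + 5 + 4 + 6 + 8 + 2) / 6 = 32/6 = 5.3333

Step 2 — sample variances and covariances s[i,j] = (1/(n-1)) · Σ_k (x_{k,i} - mean_i) · (x_{k,j} - mean_j), with n-1 = 5:
  s[X,X] = ((1.5)·(1.5) + (-2.5)·(-2.5) + (-0.5)·(-0.5) + (-3.5)·(-3.5) + (2.5)·(2.5) + (2.5)·(2.5)) / 5 = 33.5/5 = 6.7
  s[X,Y] = ((1.5)·(-1.1667) + (-2.5)·(-1.1667) + (-0.5)·(-0.1667) + (-3.5)·(-1.1667) + (2.5)·(2.8333) + (2.5)·(0.8333)) / 5 = 14.5/5 = 2.9
  s[X,Z] = ((1.5)·(1.6667) + (-2.5)·(-0.3333) + (-0.5)·(-1.3333) + (-3.5)·(0.6667) + (2.5)·(2.6667) + (2.5)·(-3.3333)) / 5 = 0/5 = 0
  s[Y,Y] = ((-1.1667)·(-1.1667) + (-1.1667)·(-1.1667) + (-0.1667)·(-0.1667) + (-1.1667)·(-1.1667) + (2.8333)·(2.8333) + (0.8333)·(0.8333)) / 5 = 12.8333/5 = 2.5667
  s[Y,Z] = ((-1.1667)·(1.6667) + (-1.1667)·(-0.3333) + (-0.1667)·(-1.3333) + (-1.1667)·(0.6667) + (2.8333)·(2.6667) + (0.8333)·(-3.3333)) / 5 = 2.6667/5 = 0.5333
  s[Z,Z] = ((1.6667)·(1.6667) + (-0.3333)·(-0.3333) + (-1.3333)·(-1.3333) + (0.6667)·(0.6667) + (2.6667)·(2.6667) + (-3.3333)·(-3.3333)) / 5 = 23.3333/5 = 4.6667
  Sample standard deviations s_i = √(s[i,i]):
  s(X) = √(6.7) = 2.5884
  s(Y) = √(2.5667) = 1.6021
  s(Z) = √(4.6667) = 2.1602

Step 3 — r_{ij} = s_{ij} / (s_i · s_j):
  r[X,X] = 1 (diagonal).
  r[X,Y] = 2.9 / (2.5884 · 1.6021) = 2.9 / 4.1469 = 0.6993
  r[X,Z] = 0 / (2.5884 · 2.1602) = 0 / 5.5917 = 0
  r[Y,Y] = 1 (diagonal).
  r[Y,Z] = 0.5333 / (1.6021 · 2.1602) = 0.5333 / 3.4609 = 0.1541
  r[Z,Z] = 1 (diagonal).

R is symmetric with unit diagonal. Assembling:

R = [[1, 0.6993, 0],
 [0.6993, 1, 0.1541],
 [0, 0.1541, 1]]


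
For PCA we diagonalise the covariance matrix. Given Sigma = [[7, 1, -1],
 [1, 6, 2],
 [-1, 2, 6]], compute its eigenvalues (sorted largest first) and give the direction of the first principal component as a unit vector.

Step 1 — characteristic polynomial p(λ) = det(λI - Sigma) = λ³ - tr·λ² + c_1·λ - det, where tr = trace, c_1 = sum of the principal 2×2 minors, det = det(Sigma):
  tr = 7 + 6 + 6 = 19,
  c_1 = (7·6 - (1)²) + (7·6 - (-1)²) + (6·6 - (2)²) = 41 + 41 + 32 = 114,
  det = 7·(6·6 - (2)²) - (1)·((1)·6 - (2)·(-1)) + (-1)·((1)·(2) - 6·(-1)) = 7·(32) - (1)·(8) + (-1)·(8) = 208.
  So p(λ) = λ³ - 19λ² + 114λ - 208.
Step 2 — look for an integer root (rational root theorem: any rational root is an integer divisor of 208). Testing λ = 8:
  p(8) = 512 - 1216 + 912 - 208 = 0  ✓
  Dividing out (λ - 8): p(λ) = (λ - 8)(λ² - 11λ + 26).
Step 3 — remaining eigenvalues from the quadratic λ² - 11λ + 26 = 0:
  Δ = 11² - 4·26 = 121 - 104 = 17,  λ = (11 ± √17)/2 = (11 ± 4.1231)/2 ≈ 7.5616 or 3.4384.
  Sorted: λ_1 = 8,  λ_2 = 7.5616,  λ_3 = 3.4384  (check: sum = 19 = tr ✓).

Step 4 — unit eigenvector for λ_1 = 8: v spans the null space of (Sigma - λ_1 I), whose rows are
  r_1 = (-1, 1, -1),  r_2 = (1, -2, 2),  r_3 = (-1, 2, -2).
  v is orthogonal to every row, so take v ∝ r_1 × r_2 = ((1)·(2) - (-1)·(-2), (-1)·(1) - (-1)·(2), (-1)·(-2) - (1)·(1)) = (0, 1, 1).
  Let u = (0, 1, 1).
  ||u|| = √((0)² + (1)² + (1)²) = √(2) ≈ 1.4142,  v_1 = u/||u|| ≈ (0, 0.7071, 0.7071) (||v_1|| = 1).

λ_1 = 8,  λ_2 = 7.5616,  λ_3 = 3.4384;  v_1 ≈ (0, 0.7071, 0.7071)


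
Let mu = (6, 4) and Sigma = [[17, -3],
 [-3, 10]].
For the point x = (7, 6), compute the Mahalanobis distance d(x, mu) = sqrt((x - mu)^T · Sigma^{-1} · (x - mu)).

Step 1 — centre the observation: (x - mu) = (1, 2).

Step 2 — invert Sigma. det(Sigma) = 17·10 - (-3)² = 161.
  Sigma^{-1} = (1/det) · [[d, -b], [-b, a]] = [[0.0621, 0.0186],
 [0.0186, 0.1056]].

Step 3 — form the quadratic (x - mu)^T · Sigma^{-1} · (x - mu):
  Sigma^{-1} · (x - mu) = (0.0994, 0.2298).
  (x - mu)^T · [Sigma^{-1} · (x - mu)] = (1)·(0.0994) + (2)·(0.2298) = 0.559.

Step 4 — take square root: d = √(0.559) ≈ 0.7477.

d(x, mu) = √(0.559) ≈ 0.7477


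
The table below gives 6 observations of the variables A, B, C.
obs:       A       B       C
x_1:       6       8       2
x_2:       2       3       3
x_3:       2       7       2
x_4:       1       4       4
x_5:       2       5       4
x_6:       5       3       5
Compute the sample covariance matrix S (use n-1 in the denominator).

Step 1 — column means:
  mean(A) = (6 + 2 + 2 + 1 + 2 + 5) / 6 = 18/6 = 3
  mean(B) = (8 + 3 + 7 + 4 + 5 + 3) / 6 = 30/6 = 5
  mean(C) = (2 + 3 + 2 + 4 + 4 + 5) / 6 = 20/6 = 3.3333

Step 2 — sample covariance S[i,j] = (1/(n-1)) · Σ_k (x_{k,i} - mean_i) · (x_{k,j} - mean_j), with n-1 = 5.
  S[A,A] = ((3)·(3) + (-1)·(-1) + (-1)·(-1) + (-2)·(-2) + (-1)·(-1) + (2)·(2)) / 5 = 20/5 = 4
  S[A,B] = ((3)·(3) + (-1)·(-2) + (-1)·(2) + (-2)·(-1) + (-1)·(0) + (2)·(-2)) / 5 = 7/5 = 1.4
  S[A,C] = ((3)·(-1.3333) + (-1)·(-0.3333) + (-1)·(-1.3333) + (-2)·(0.6667) + (-1)·(0.6667) + (2)·(1.6667)) / 5 = -1/5 = -0.2
  S[B,B] = ((3)·(3) + (-2)·(-2) + (2)·(2) + (-1)·(-1) + (0)·(0) + (-2)·(-2)) / 5 = 22/5 = 4.4
  S[B,C] = ((3)·(-1.3333) + (-2)·(-0.3333) + (2)·(-1.3333) + (-1)·(0.6667) + (0)·(0.6667) + (-2)·(1.6667)) / 5 = -10/5 = -2
  S[C,C] = ((-1.3333)·(-1.3333) + (-0.3333)·(-0.3333) + (-1.3333)·(-1.3333) + (0.6667)·(0.6667) + (0.6667)·(0.6667) + (1.6667)·(1.6667)) / 5 = 7.3333/5 = 1.4667

S is symmetric (S[j,i] = S[i,j]). Assembling:

S = [[4, 1.4, -0.2],
 [1.4, 4.4, -2],
 [-0.2, -2, 1.4667]]


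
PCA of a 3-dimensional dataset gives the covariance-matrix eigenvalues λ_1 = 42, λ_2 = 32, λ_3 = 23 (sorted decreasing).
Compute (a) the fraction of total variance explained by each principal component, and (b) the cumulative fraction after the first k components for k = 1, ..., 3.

Step 1 — total variance = trace(Sigma) = Σ λ_i = 42 + 32 + 23 = 97.

Step 2 — fraction explained by component i = λ_i / Σ λ:
  PC1: 42/97 = 0.433
  PC2: 32/97 = 0.3299
  PC3: 23/97 = 0.2371

Step 3 — cumulative fraction after k components = (λ_1 + ... + λ_k) / Σ λ:
  k = 1: 42/97 = 0.433
  k = 2: (42 + 32)/97 = 74/97 = 0.7629
  k = 3: (42 + 32 + 23)/97 = 97/97 = 1

Summary (fraction, with percent):

explained: PC1 0.433 (43.3%), PC2 0.3299 (32.99%), PC3 0.2371 (23.71%);  cumulative: 0.433, 0.7629, 1


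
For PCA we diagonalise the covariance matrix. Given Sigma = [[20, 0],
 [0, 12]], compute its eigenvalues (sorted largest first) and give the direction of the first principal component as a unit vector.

Step 1 — characteristic polynomial of 2×2 Sigma:
  det(Sigma - λI) = λ² - trace · λ + det = 0.
  trace = 20 + 12 = 32, det = 20·12 - (0)² = 240.
Step 2 — discriminant:
  Δ = trace² - 4·det = 1024 - 960 = 64.
Step 3 — eigenvalues:
  λ = (trace ± √Δ)/2 = (32 ± 8)/2,
  λ_1 = 20,  λ_2 = 12.

Step 4 — unit eigenvector for λ_1: Sigma is diagonal, so its eigenvectors are the coordinate axes. λ_1 = 20 is the diagonal entry on the first coordinate axis, hence
  v_1 = (1, 0) (||v_1|| = 1).

λ_1 = 20,  λ_2 = 12;  v_1 ≈ (1, 0)


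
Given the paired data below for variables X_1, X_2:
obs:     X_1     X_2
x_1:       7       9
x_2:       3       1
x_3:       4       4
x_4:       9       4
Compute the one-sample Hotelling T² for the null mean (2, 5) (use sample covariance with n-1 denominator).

Step 1 — sample mean vector:
  mean(X_1) = (7 + 3 + 4 + 9) / 4 = 23/4 = 5.75
  mean(X_2) = (9 + 1 + 4 + 4) / 4 = 18/4 = 4.5
  x̄ = (5.75, 4.5),  deviation x̄ - mu_0 = (5.75, 4.5) - (2, 5) = (3.75, -0.5).

Step 2 — sample covariance matrix, S[i,j] = (1/(n-1)) · Σ_k (x_{k,i} - mean_i) · (x_{k,j} - mean_j), divisor n-1 = 3:
  S[X_1,X_1] = ((1.25)·(1.25) + (-2.75)·(-2.75) + (-1.75)·(-1.75) + (3.25)·(3.25)) / 3 = 22.75/3 = 7.5833
  S[X_1,X_2] = ((1.25)·(4.5) + (-2.75)·(-3.5) + (-1.75)·(-0.5) + (3.25)·(-0.5)) / 3 = 14.5/3 = 4.8333
  S[X_2,X_2] = ((4.5)·(4.5) + (-3.5)·(-3.5) + (-0.5)·(-0.5) + (-0.5)·(-0.5)) / 3 = 33/3 = 11
  S = [[7.5833, 4.8333],
 [4.8333, 11]].

Step 3 — invert S. det(S) = 7.5833·11 - (4.8333)² = 60.0556.
  S^{-1} = (1/det) · [[d, -b], [-b, a]] = [[0.1832, -0.0805],
 [-0.0805, 0.1263]].

Step 4 — quadratic form (x̄ - mu_0)^T · S^{-1} · (x̄ - mu_0):
  S^{-1} · (x̄ - mu_0) = (0.7271, -0.3649),
  (x̄ - mu_0)^T · [...] = (3.75)·(0.7271) + (-0.5)·(-0.3649) = 2.9091.

Step 5 — scale by n: T² = 4 · 2.9091 = 11.6364.

T² ≈ 11.6364


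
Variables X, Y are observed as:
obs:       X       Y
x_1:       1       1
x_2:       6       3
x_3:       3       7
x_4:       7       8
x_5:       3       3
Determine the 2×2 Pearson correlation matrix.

Step 1 — column means:
  mean(X) = (1 + 6 + 3 + 7 + 3) / 5 = 20/5 = 4
  mean(Y) = (1 + 3 + 7 + 8 + 3) / 5 = 22/5 = 4.4

Step 2 — sample variances and covariances s[i,j] = (1/(n-1)) · Σ_k (x_{k,i} - mean_i) · (x_{k,j} - mean_j), with n-1 = 4:
  s[X,X] = ((-3)·(-3) + (2)·(2) + (-1)·(-1) + (3)·(3) + (-1)·(-1)) / 4 = 24/4 = 6
  s[X,Y] = ((-3)·(-3.4) + (2)·(-1.4) + (-1)·(2.6) + (3)·(3.6) + (-1)·(-1.4)) / 4 = 17/4 = 4.25
  s[Y,Y] = ((-3.4)·(-3.4) + (-1.4)·(-1.4) + (2.6)·(2.6) + (3.6)·(3.6) + (-1.4)·(-1.4)) / 4 = 35.2/4 = 8.8
  Sample standard deviations s_i = √(s[i,i]):
  s(X) = √(6) = 2.4495
  s(Y) = √(8.8) = 2.9665

Step 3 — r_{ij} = s_{ij} / (s_i · s_j):
  r[X,X] = 1 (diagonal).
  r[X,Y] = 4.25 / (2.4495 · 2.9665) = 4.25 / 7.2664 = 0.5849
  r[Y,Y] = 1 (diagonal).

R is symmetric with unit diagonal. Assembling:

R = [[1, 0.5849],
 [0.5849, 1]]


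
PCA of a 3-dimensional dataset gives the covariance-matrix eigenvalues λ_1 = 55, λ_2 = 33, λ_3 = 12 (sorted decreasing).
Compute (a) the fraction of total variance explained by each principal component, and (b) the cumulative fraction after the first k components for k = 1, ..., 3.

Step 1 — total variance = trace(Sigma) = Σ λ_i = 55 + 33 + 12 = 100.

Step 2 — fraction explained by component i = λ_i / Σ λ:
  PC1: 55/100 = 0.55
  PC2: 33/100 = 0.33
  PC3: 12/100 = 0.12

Step 3 — cumulative fraction after k components = (λ_1 + ... + λ_k) / Σ λ:
  k = 1: 55/100 = 0.55
  k = 2: (55 + 33)/100 = 88/100 = 0.88
  k = 3: (55 + 33 + 12)/100 = 100/100 = 1

Summary (fraction, with percent):

explained: PC1 0.55 (55%), PC2 0.33 (33%), PC3 0.12 (12%);  cumulative: 0.55, 0.88, 1


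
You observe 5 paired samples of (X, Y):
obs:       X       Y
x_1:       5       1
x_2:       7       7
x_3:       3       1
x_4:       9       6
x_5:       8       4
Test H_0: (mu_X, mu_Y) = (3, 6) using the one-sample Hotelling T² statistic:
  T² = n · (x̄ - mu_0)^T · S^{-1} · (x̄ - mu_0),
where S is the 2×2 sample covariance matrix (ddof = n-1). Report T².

Step 1 — sample mean vector:
  mean(X) = (5 + 7 + 3 + 9 + 8) / 5 = 32/5 = 6.4
  mean(Y) = (1 + 7 + 1 + 6 + 4) / 5 = 19/5 = 3.8
  x̄ = (6.4, 3.8),  deviation x̄ - mu_0 = (6.4, 3.8) - (3, 6) = (3.4, -2.2).

Step 2 — sample covariance matrix, S[i,j] = (1/(n-1)) · Σ_k (x_{k,i} - mean_i) · (x_{k,j} - mean_j), divisor n-1 = 4:
  S[X,X] = ((-1.4)·(-1.4) + (0.6)·(0.6) + (-3.4)·(-3.4) + (2.6)·(2.6) + (1.6)·(1.6)) / 4 = 23.2/4 = 5.8
  S[X,Y] = ((-1.4)·(-2.8) + (0.6)·(3.2) + (-3.4)·(-2.8) + (2.6)·(2.2) + (1.6)·(0.2)) / 4 = 21.4/4 = 5.35
  S[Y,Y] = ((-2.8)·(-2.8) + (3.2)·(3.2) + (-2.8)·(-2.8) + (2.2)·(2.2) + (0.2)·(0.2)) / 4 = 30.8/4 = 7.7
  S = [[5.8, 5.35],
 [5.35, 7.7]].

Step 3 — invert S. det(S) = 5.8·7.7 - (5.35)² = 16.0375.
  S^{-1} = (1/det) · [[d, -b], [-b, a]] = [[0.4801, -0.3336],
 [-0.3336, 0.3617]].

Step 4 — quadratic form (x̄ - mu_0)^T · S^{-1} · (x̄ - mu_0):
  S^{-1} · (x̄ - mu_0) = (2.3663, -1.9299),
  (x̄ - mu_0)^T · [...] = (3.4)·(2.3663) + (-2.2)·(-1.9299) = 12.2912.

Step 5 — scale by n: T² = 5 · 12.2912 = 61.456.

T² ≈ 61.456


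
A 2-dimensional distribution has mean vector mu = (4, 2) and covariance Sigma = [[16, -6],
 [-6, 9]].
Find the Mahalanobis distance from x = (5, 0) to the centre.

Step 1 — centre the observation: (x - mu) = (1, -2).

Step 2 — invert Sigma. det(Sigma) = 16·9 - (-6)² = 108.
  Sigma^{-1} = (1/det) · [[d, -b], [-b, a]] = [[0.0833, 0.0556],
 [0.0556, 0.1481]].

Step 3 — form the quadratic (x - mu)^T · Sigma^{-1} · (x - mu):
  Sigma^{-1} · (x - mu) = (-0.0278, -0.2407).
  (x - mu)^T · [Sigma^{-1} · (x - mu)] = (1)·(-0.0278) + (-2)·(-0.2407) = 0.4537.

Step 4 — take square root: d = √(0.4537) ≈ 0.6736.

d(x, mu) = √(0.4537) ≈ 0.6736


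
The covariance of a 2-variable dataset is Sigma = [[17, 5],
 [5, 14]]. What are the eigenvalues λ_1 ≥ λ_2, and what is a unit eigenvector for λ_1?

Step 1 — characteristic polynomial of 2×2 Sigma:
  det(Sigma - λI) = λ² - trace · λ + det = 0.
  trace = 17 + 14 = 31, det = 17·14 - (5)² = 213.
Step 2 — discriminant:
  Δ = trace² - 4·det = 961 - 852 = 109.
Step 3 — eigenvalues:
  λ = (trace ± √Δ)/2 = (31 ± 10.4403)/2,
  λ_1 = 20.7202,  λ_2 = 10.2798.

Step 4 — unit eigenvector for λ_1: solve (Sigma - λ_1 I)v = 0. First row:
  (17 - 20.7202)·v_x + (5)·v_y = 0, i.e. (-3.7202)·v_x + (5)·v_y = 0,
  so v ∝ (b, λ_1 - a) = (5, 3.7202) = u.
  ||u|| = √((5)² + (3.7202)²) = √(38.8395) ≈ 6.2321,
  v_1 = u/||u|| ≈ (0.8023, 0.5969) (||v_1|| = 1).

λ_1 = 20.7202,  λ_2 = 10.2798;  v_1 ≈ (0.8023, 0.5969)


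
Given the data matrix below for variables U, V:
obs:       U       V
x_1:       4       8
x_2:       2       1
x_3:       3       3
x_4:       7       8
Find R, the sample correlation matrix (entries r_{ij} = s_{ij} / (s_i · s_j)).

Step 1 — column means:
  mean(U) = (4 + 2 + 3 + 7) / 4 = 16/4 = 4
  mean(V) = (8 + 1 + 3 + 8) / 4 = 20/4 = 5

Step 2 — sample variances and covariances s[i,j] = (1/(n-1)) · Σ_k (x_{k,i} - mean_i) · (x_{k,j} - mean_j), with n-1 = 3:
  s[U,U] = ((0)·(0) + (-2)·(-2) + (-1)·(-1) + (3)·(3)) / 3 = 14/3 = 4.6667
  s[U,V] = ((0)·(3) + (-2)·(-4) + (-1)·(-2) + (3)·(3)) / 3 = 19/3 = 6.3333
  s[V,V] = ((3)·(3) + (-4)·(-4) + (-2)·(-2) + (3)·(3)) / 3 = 38/3 = 12.6667
  Sample standard deviations s_i = √(s[i,i]):
  s(U) = √(4.6667) = 2.1602
  s(V) = √(12.6667) = 3.559

Step 3 — r_{ij} = s_{ij} / (s_i · s_j):
  r[U,U] = 1 (diagonal).
  r[U,V] = 6.3333 / (2.1602 · 3.559) = 6.3333 / 7.6884 = 0.8238
  r[V,V] = 1 (diagonal).

R is symmetric with unit diagonal. Assembling:

R = [[1, 0.8238],
 [0.8238, 1]]


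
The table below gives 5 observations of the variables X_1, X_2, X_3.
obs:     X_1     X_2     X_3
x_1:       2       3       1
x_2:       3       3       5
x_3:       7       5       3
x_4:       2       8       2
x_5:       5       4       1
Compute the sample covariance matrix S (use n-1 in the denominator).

Step 1 — column means:
  mean(X_1) = (2 + 3 + 7 + 2 + 5) / 5 = 19/5 = 3.8
  mean(X_2) = (3 + 3 + 5 + 8 + 4) / 5 = 23/5 = 4.6
  mean(X_3) = (1 + 5 + 3 + 2 + 1) / 5 = 12/5 = 2.4

Step 2 — sample covariance S[i,j] = (1/(n-1)) · Σ_k (x_{k,i} - mean_i) · (x_{k,j} - mean_j), with n-1 = 4.
  S[X_1,X_1] = ((-1.8)·(-1.8) + (-0.8)·(-0.8) + (3.2)·(3.2) + (-1.8)·(-1.8) + (1.2)·(1.2)) / 4 = 18.8/4 = 4.7
  S[X_1,X_2] = ((-1.8)·(-1.6) + (-0.8)·(-1.6) + (3.2)·(0.4) + (-1.8)·(3.4) + (1.2)·(-0.6)) / 4 = -1.4/4 = -0.35
  S[X_1,X_3] = ((-1.8)·(-1.4) + (-0.8)·(2.6) + (3.2)·(0.6) + (-1.8)·(-0.4) + (1.2)·(-1.4)) / 4 = 1.4/4 = 0.35
  S[X_2,X_2] = ((-1.6)·(-1.6) + (-1.6)·(-1.6) + (0.4)·(0.4) + (3.4)·(3.4) + (-0.6)·(-0.6)) / 4 = 17.2/4 = 4.3
  S[X_2,X_3] = ((-1.6)·(-1.4) + (-1.6)·(2.6) + (0.4)·(0.6) + (3.4)·(-0.4) + (-0.6)·(-1.4)) / 4 = -2.2/4 = -0.55
  S[X_3,X_3] = ((-1.4)·(-1.4) + (2.6)·(2.6) + (0.6)·(0.6) + (-0.4)·(-0.4) + (-1.4)·(-1.4)) / 4 = 11.2/4 = 2.8

S is symmetric (S[j,i] = S[i,j]). Assembling:

S = [[4.7, -0.35, 0.35],
 [-0.35, 4.3, -0.55],
 [0.35, -0.55, 2.8]]


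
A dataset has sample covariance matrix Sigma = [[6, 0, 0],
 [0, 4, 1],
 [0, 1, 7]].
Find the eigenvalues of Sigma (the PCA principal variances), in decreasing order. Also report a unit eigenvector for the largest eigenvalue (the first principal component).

Step 1 — characteristic polynomial p(λ) = det(λI - Sigma) = λ³ - tr·λ² + c_1·λ - det, where tr = trace, c_1 = sum of the principal 2×2 minors, det = det(Sigma):
  tr = 6 + 4 + 7 = 17,
  c_1 = (6·4 - (0)²) + (6·7 - (0)²) + (4·7 - (1)²) = 24 + 42 + 27 = 93,
  det = 6·(4·7 - (1)²) - (0)·((0)·7 - (1)·(0)) + (0)·((0)·(1) - 4·(0)) = 6·(27) - (0)·(0) + (0)·(0) = 162.
  So p(λ) = λ³ - 17λ² + 93λ - 162.
Step 2 — look for an integer root (rational root theorem: any rational root is an integer divisor of 162). Testing λ = 6:
  p(6) = 216 - 612 + 558 - 162 = 0  ✓
  Dividing out (λ - 6): p(λ) = (λ - 6)(λ² - 11λ + 27).
Step 3 — remaining eigenvalues from the quadratic λ² - 11λ + 27 = 0:
  Δ = 11² - 4·27 = 121 - 108 = 13,  λ = (11 ± √13)/2 = (11 ± 3.6056)/2 ≈ 7.3028 or 3.6972.
  Sorted: λ_1 = 7.3028,  λ_2 = 6,  λ_3 = 3.6972  (check: sum = 17 = tr ✓).

Step 4 — unit eigenvector for λ_1 ≈ 7.3028: v spans the null space of (Sigma - λ_1 I), whose rows are
  r_1 = (-1.3028, 0, 0),  r_2 = (0, -3.3028, 1),  r_3 = (0, 1, -0.3028).
  v is orthogonal to every row, so take v ∝ r_1 × r_2 = ((0)·(1) - (0)·(-3.3028), (0)·(0) - (-1.3028)·(1), (-1.3028)·(-3.3028) - (0)·(0)) ≈ (0, 1.3028, 4.3028).
  Let u = (0, 1.3028, 4.3028).
  ||u|| = √((0)² + (1.3028)² + (4.3028)²) = √(20.2111) ≈ 4.4957,  v_1 = u/||u|| ≈ (0, 0.2898, 0.9571) (||v_1|| = 1).

λ_1 = 7.3028,  λ_2 = 6,  λ_3 = 3.6972;  v_1 ≈ (0, 0.2898, 0.9571)
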